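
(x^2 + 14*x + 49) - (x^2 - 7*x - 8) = 21*x + 57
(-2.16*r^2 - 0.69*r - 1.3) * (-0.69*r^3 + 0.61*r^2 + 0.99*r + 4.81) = 1.4904*r^5 - 0.8415*r^4 - 1.6623*r^3 - 11.8657*r^2 - 4.6059*r - 6.253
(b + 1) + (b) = 2*b + 1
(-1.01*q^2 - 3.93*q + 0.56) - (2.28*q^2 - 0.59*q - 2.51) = -3.29*q^2 - 3.34*q + 3.07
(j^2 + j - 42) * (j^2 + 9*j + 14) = j^4 + 10*j^3 - 19*j^2 - 364*j - 588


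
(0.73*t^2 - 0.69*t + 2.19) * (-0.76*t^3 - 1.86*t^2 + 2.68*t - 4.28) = -0.5548*t^5 - 0.8334*t^4 + 1.5754*t^3 - 9.047*t^2 + 8.8224*t - 9.3732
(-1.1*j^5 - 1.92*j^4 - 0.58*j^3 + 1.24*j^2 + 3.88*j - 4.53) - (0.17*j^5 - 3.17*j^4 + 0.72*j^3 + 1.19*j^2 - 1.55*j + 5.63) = -1.27*j^5 + 1.25*j^4 - 1.3*j^3 + 0.05*j^2 + 5.43*j - 10.16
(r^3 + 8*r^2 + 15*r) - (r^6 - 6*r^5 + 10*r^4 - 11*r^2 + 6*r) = -r^6 + 6*r^5 - 10*r^4 + r^3 + 19*r^2 + 9*r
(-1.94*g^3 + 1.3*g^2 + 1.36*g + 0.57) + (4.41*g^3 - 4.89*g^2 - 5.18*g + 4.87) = 2.47*g^3 - 3.59*g^2 - 3.82*g + 5.44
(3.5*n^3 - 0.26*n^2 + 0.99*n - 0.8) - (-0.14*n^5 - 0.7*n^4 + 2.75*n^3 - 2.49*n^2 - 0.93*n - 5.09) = 0.14*n^5 + 0.7*n^4 + 0.75*n^3 + 2.23*n^2 + 1.92*n + 4.29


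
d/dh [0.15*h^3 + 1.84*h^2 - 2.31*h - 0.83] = 0.45*h^2 + 3.68*h - 2.31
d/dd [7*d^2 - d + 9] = 14*d - 1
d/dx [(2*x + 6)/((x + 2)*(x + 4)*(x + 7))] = 4*(-x^3 - 11*x^2 - 39*x - 47)/(x^6 + 26*x^5 + 269*x^4 + 1412*x^3 + 3956*x^2 + 5600*x + 3136)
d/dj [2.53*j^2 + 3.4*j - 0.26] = 5.06*j + 3.4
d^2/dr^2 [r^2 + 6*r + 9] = 2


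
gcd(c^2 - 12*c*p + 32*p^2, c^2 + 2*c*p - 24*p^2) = -c + 4*p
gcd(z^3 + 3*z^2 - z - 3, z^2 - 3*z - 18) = z + 3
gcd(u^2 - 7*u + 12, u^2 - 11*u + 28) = u - 4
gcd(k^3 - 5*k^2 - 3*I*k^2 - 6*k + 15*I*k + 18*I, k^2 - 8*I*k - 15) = k - 3*I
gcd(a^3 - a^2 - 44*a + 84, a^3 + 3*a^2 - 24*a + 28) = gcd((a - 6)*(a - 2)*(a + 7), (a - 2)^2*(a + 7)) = a^2 + 5*a - 14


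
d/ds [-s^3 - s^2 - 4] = s*(-3*s - 2)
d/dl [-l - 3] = -1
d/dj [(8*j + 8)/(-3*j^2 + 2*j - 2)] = 8*(3*j^2 + 6*j - 4)/(9*j^4 - 12*j^3 + 16*j^2 - 8*j + 4)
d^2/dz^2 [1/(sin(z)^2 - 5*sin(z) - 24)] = (-4*sin(z)^4 + 15*sin(z)^3 - 115*sin(z)^2 + 90*sin(z) + 98)/((sin(z) - 8)^3*(sin(z) + 3)^3)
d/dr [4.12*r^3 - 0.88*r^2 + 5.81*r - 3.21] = 12.36*r^2 - 1.76*r + 5.81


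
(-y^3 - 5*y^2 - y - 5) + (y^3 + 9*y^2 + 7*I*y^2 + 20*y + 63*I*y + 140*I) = 4*y^2 + 7*I*y^2 + 19*y + 63*I*y - 5 + 140*I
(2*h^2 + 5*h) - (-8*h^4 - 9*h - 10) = 8*h^4 + 2*h^2 + 14*h + 10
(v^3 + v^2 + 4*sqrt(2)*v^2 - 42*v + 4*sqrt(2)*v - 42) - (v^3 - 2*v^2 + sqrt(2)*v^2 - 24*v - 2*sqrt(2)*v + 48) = 3*v^2 + 3*sqrt(2)*v^2 - 18*v + 6*sqrt(2)*v - 90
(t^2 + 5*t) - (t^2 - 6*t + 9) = 11*t - 9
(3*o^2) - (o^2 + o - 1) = 2*o^2 - o + 1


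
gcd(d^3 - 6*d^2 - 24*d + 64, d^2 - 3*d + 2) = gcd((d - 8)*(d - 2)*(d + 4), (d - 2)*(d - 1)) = d - 2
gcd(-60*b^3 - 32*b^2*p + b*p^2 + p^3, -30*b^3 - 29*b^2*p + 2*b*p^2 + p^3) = 1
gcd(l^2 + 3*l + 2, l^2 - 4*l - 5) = l + 1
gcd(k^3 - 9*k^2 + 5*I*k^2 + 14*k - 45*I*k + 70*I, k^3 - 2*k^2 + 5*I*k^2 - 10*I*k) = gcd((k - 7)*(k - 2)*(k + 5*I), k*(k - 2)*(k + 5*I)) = k^2 + k*(-2 + 5*I) - 10*I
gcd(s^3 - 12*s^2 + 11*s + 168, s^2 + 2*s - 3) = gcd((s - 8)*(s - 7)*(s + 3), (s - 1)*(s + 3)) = s + 3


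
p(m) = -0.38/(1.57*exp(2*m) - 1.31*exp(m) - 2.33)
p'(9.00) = 0.00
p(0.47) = 0.93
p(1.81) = -0.01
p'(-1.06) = -0.00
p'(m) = -0.38*(-3.14*exp(2*m) + 1.31*exp(m))/(1.57*exp(2*m) - 1.31*exp(m) - 2.33)^2 = (1.1932*exp(m) - 0.4978)*exp(m)/(-1.57*exp(2*m) + 1.31*exp(m) + 2.33)^2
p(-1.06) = 0.15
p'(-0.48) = 0.02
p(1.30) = -0.03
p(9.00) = 0.00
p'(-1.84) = -0.01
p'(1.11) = 0.14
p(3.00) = 0.00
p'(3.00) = 0.00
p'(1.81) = 0.02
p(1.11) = -0.05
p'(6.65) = 0.00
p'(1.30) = 0.07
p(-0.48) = 0.15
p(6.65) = -0.00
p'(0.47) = 13.64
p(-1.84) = 0.15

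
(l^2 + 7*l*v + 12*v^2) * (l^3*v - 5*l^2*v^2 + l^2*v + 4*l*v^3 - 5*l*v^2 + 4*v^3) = l^5*v + 2*l^4*v^2 + l^4*v - 19*l^3*v^3 + 2*l^3*v^2 - 32*l^2*v^4 - 19*l^2*v^3 + 48*l*v^5 - 32*l*v^4 + 48*v^5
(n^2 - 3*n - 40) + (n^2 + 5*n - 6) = 2*n^2 + 2*n - 46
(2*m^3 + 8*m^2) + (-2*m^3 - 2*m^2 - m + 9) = 6*m^2 - m + 9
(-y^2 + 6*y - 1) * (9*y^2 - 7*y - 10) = -9*y^4 + 61*y^3 - 41*y^2 - 53*y + 10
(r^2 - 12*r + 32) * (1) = r^2 - 12*r + 32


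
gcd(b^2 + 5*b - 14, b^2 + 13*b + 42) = b + 7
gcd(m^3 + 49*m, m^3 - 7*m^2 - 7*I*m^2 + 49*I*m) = m^2 - 7*I*m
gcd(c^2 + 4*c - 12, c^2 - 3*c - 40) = 1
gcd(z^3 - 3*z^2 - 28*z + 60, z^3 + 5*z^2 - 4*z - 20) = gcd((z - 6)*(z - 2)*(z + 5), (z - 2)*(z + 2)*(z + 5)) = z^2 + 3*z - 10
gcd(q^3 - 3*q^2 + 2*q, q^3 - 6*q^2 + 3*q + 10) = q - 2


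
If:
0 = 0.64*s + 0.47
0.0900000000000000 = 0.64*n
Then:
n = 0.14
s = -0.73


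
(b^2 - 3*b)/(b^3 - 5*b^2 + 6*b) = 1/(b - 2)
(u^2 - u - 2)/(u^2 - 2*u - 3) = (u - 2)/(u - 3)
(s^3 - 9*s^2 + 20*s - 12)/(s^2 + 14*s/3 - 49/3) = 3*(s^3 - 9*s^2 + 20*s - 12)/(3*s^2 + 14*s - 49)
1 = 1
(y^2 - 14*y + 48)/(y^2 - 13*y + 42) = (y - 8)/(y - 7)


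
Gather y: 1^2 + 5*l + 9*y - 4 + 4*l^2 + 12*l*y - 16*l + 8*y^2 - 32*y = 4*l^2 - 11*l + 8*y^2 + y*(12*l - 23) - 3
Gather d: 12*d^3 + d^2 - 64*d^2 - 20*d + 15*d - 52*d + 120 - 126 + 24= 12*d^3 - 63*d^2 - 57*d + 18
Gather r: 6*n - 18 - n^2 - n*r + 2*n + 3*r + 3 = -n^2 + 8*n + r*(3 - n) - 15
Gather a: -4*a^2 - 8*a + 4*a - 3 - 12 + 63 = -4*a^2 - 4*a + 48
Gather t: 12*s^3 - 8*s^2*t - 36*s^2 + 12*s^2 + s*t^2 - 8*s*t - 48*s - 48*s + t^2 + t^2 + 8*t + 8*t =12*s^3 - 24*s^2 - 96*s + t^2*(s + 2) + t*(-8*s^2 - 8*s + 16)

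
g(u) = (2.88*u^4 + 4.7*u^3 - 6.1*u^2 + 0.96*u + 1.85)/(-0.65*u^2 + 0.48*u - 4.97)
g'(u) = (1.3*u - 0.48)*(2.88*u^4 + 4.7*u^3 - 6.1*u^2 + 0.96*u + 1.85)/(-0.65*u^2 + 0.48*u - 4.97)^2 + (11.52*u^3 + 14.1*u^2 - 12.2*u + 0.96)/(-0.65*u^2 + 0.48*u - 4.97)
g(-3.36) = -8.52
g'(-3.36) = 13.98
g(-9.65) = -287.68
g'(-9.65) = 73.77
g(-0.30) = -0.18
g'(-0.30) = -1.11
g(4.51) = -93.89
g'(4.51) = -48.92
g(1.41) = -2.80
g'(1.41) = -7.21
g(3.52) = -50.89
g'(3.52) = -37.65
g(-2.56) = -0.41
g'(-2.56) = 6.42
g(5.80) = -165.41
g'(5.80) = -61.72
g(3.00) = -33.05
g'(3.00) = -30.84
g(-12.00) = -486.05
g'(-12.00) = 95.02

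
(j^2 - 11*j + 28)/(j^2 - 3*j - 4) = (j - 7)/(j + 1)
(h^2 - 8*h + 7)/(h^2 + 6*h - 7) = (h - 7)/(h + 7)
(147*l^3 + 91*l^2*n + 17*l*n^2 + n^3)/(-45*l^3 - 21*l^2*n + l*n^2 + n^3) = (-49*l^2 - 14*l*n - n^2)/(15*l^2 + 2*l*n - n^2)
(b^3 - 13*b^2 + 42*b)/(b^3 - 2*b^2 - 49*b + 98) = b*(b - 6)/(b^2 + 5*b - 14)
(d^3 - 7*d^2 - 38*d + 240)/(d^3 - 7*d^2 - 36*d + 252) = (d^2 - 13*d + 40)/(d^2 - 13*d + 42)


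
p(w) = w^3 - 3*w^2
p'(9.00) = 189.00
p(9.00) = 486.00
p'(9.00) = 189.00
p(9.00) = 486.00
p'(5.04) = 45.96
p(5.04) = 51.82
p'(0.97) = -3.00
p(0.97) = -1.91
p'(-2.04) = 24.72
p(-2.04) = -20.97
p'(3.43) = 14.71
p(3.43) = 5.06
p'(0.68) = -2.69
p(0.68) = -1.07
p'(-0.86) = 7.38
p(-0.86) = -2.85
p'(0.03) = -0.18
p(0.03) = -0.00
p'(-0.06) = 0.37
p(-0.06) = -0.01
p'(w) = 3*w^2 - 6*w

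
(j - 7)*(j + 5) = j^2 - 2*j - 35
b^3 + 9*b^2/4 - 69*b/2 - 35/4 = (b - 5)*(b + 1/4)*(b + 7)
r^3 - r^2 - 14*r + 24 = (r - 3)*(r - 2)*(r + 4)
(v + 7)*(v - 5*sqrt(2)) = v^2 - 5*sqrt(2)*v + 7*v - 35*sqrt(2)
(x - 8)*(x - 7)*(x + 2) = x^3 - 13*x^2 + 26*x + 112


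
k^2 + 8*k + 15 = (k + 3)*(k + 5)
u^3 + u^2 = u^2*(u + 1)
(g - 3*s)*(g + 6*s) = g^2 + 3*g*s - 18*s^2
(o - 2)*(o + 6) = o^2 + 4*o - 12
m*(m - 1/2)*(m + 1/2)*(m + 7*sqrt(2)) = m^4 + 7*sqrt(2)*m^3 - m^2/4 - 7*sqrt(2)*m/4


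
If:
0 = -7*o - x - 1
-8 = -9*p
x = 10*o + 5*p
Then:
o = -49/153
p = 8/9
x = 190/153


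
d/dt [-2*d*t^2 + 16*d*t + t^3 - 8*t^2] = -4*d*t + 16*d + 3*t^2 - 16*t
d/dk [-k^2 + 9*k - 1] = 9 - 2*k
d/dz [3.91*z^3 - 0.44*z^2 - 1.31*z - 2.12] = 11.73*z^2 - 0.88*z - 1.31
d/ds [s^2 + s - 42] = 2*s + 1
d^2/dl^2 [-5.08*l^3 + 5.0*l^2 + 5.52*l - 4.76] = 10.0 - 30.48*l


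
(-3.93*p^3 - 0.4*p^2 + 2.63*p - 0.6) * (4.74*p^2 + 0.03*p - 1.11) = -18.6282*p^5 - 2.0139*p^4 + 16.8165*p^3 - 2.3211*p^2 - 2.9373*p + 0.666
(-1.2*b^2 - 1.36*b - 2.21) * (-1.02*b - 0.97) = 1.224*b^3 + 2.5512*b^2 + 3.5734*b + 2.1437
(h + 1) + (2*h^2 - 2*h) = 2*h^2 - h + 1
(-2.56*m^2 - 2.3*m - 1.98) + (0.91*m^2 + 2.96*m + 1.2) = -1.65*m^2 + 0.66*m - 0.78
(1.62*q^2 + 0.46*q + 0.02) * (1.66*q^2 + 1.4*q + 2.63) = 2.6892*q^4 + 3.0316*q^3 + 4.9378*q^2 + 1.2378*q + 0.0526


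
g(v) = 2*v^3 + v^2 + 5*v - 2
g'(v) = 6*v^2 + 2*v + 5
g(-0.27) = -3.32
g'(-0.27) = 4.90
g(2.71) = 58.70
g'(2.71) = 54.48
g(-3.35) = -82.72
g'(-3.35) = 65.64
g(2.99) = 75.35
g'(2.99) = 64.62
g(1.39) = 12.25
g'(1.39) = 19.37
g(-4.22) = -155.59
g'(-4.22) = 103.41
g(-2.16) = -28.29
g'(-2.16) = 28.67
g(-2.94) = -58.88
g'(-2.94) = 50.98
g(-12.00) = -3374.00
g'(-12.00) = 845.00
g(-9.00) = -1424.00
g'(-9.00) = 473.00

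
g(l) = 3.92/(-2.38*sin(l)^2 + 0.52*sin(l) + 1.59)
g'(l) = 3.92*(4.76*sin(l)*cos(l) - 0.52*cos(l))/(-2.38*sin(l)^2 + 0.52*sin(l) + 1.59)^2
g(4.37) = -3.88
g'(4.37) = 6.44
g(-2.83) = 3.25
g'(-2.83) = 5.07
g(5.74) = 5.72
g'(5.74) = -21.29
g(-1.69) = -3.08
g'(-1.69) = 1.51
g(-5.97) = 2.57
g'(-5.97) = 1.52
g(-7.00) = 17.73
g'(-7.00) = -220.52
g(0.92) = 7.88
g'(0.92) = 31.38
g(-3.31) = 2.43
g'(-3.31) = -0.41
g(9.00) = 2.80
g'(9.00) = -2.63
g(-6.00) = 2.53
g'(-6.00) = 1.27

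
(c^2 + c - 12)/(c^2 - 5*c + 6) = (c + 4)/(c - 2)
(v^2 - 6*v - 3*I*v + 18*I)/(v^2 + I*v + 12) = (v - 6)/(v + 4*I)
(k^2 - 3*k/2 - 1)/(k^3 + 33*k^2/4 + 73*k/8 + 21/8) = 4*(k - 2)/(4*k^2 + 31*k + 21)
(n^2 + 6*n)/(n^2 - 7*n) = (n + 6)/(n - 7)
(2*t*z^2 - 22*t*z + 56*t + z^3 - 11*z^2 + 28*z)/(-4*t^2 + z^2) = (z^2 - 11*z + 28)/(-2*t + z)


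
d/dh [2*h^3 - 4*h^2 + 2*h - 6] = 6*h^2 - 8*h + 2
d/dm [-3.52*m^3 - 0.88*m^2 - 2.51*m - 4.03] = -10.56*m^2 - 1.76*m - 2.51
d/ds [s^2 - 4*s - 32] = 2*s - 4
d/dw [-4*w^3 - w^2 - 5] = 2*w*(-6*w - 1)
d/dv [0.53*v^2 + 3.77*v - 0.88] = 1.06*v + 3.77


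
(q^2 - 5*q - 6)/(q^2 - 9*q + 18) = (q + 1)/(q - 3)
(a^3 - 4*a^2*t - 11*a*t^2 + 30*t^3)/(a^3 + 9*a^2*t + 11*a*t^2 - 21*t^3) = (-a^2 + 7*a*t - 10*t^2)/(-a^2 - 6*a*t + 7*t^2)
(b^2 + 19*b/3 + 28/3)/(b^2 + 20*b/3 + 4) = (3*b^2 + 19*b + 28)/(3*b^2 + 20*b + 12)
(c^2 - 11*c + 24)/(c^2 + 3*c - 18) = (c - 8)/(c + 6)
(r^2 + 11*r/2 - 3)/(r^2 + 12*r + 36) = (r - 1/2)/(r + 6)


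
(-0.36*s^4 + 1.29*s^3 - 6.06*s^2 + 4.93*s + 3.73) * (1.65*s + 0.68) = -0.594*s^5 + 1.8837*s^4 - 9.1218*s^3 + 4.0137*s^2 + 9.5069*s + 2.5364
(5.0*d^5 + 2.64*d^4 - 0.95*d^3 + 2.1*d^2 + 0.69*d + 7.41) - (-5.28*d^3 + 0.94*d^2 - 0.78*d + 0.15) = 5.0*d^5 + 2.64*d^4 + 4.33*d^3 + 1.16*d^2 + 1.47*d + 7.26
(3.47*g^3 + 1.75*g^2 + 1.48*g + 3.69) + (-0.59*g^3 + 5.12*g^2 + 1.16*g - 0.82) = 2.88*g^3 + 6.87*g^2 + 2.64*g + 2.87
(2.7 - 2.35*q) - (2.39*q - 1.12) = 3.82 - 4.74*q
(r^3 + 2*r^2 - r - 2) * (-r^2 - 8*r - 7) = -r^5 - 10*r^4 - 22*r^3 - 4*r^2 + 23*r + 14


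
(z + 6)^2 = z^2 + 12*z + 36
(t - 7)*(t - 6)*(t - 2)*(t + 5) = t^4 - 10*t^3 - 7*t^2 + 256*t - 420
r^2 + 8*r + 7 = (r + 1)*(r + 7)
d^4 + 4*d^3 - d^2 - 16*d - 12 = (d - 2)*(d + 1)*(d + 2)*(d + 3)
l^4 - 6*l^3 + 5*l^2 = l^2*(l - 5)*(l - 1)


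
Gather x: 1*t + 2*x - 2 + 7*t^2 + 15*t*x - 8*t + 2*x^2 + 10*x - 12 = 7*t^2 - 7*t + 2*x^2 + x*(15*t + 12) - 14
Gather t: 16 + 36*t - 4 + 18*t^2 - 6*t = 18*t^2 + 30*t + 12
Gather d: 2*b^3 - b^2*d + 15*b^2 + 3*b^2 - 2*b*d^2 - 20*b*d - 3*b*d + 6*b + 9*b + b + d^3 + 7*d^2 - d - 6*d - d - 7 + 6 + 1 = 2*b^3 + 18*b^2 + 16*b + d^3 + d^2*(7 - 2*b) + d*(-b^2 - 23*b - 8)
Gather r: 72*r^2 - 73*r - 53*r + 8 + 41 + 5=72*r^2 - 126*r + 54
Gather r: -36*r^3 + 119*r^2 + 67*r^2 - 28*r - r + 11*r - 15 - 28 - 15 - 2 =-36*r^3 + 186*r^2 - 18*r - 60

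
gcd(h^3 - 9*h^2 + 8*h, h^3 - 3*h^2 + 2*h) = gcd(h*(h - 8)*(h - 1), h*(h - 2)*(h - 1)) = h^2 - h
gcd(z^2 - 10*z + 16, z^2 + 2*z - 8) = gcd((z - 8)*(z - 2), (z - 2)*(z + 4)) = z - 2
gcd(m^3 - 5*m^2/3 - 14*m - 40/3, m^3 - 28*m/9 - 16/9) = m + 4/3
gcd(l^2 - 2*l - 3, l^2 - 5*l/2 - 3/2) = l - 3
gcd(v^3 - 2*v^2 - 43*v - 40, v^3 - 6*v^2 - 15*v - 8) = v^2 - 7*v - 8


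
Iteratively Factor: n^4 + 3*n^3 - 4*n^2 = (n)*(n^3 + 3*n^2 - 4*n) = n*(n + 4)*(n^2 - n) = n*(n - 1)*(n + 4)*(n)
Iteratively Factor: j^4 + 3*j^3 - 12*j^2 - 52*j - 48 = (j + 3)*(j^3 - 12*j - 16) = (j + 2)*(j + 3)*(j^2 - 2*j - 8) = (j + 2)^2*(j + 3)*(j - 4)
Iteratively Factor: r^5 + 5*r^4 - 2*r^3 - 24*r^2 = (r)*(r^4 + 5*r^3 - 2*r^2 - 24*r) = r^2*(r^3 + 5*r^2 - 2*r - 24) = r^2*(r + 4)*(r^2 + r - 6) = r^2*(r - 2)*(r + 4)*(r + 3)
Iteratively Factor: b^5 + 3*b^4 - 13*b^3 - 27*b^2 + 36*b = (b - 3)*(b^4 + 6*b^3 + 5*b^2 - 12*b) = (b - 3)*(b + 3)*(b^3 + 3*b^2 - 4*b) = b*(b - 3)*(b + 3)*(b^2 + 3*b - 4) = b*(b - 3)*(b + 3)*(b + 4)*(b - 1)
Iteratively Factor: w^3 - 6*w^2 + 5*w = (w)*(w^2 - 6*w + 5) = w*(w - 5)*(w - 1)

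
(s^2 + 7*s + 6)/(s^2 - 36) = (s + 1)/(s - 6)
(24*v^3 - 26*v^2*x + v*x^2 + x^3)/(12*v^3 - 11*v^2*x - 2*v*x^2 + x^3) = (6*v + x)/(3*v + x)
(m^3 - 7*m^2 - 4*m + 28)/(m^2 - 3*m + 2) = (m^2 - 5*m - 14)/(m - 1)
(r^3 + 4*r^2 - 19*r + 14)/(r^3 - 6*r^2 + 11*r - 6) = (r + 7)/(r - 3)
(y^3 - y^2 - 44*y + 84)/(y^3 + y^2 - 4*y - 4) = (y^2 + y - 42)/(y^2 + 3*y + 2)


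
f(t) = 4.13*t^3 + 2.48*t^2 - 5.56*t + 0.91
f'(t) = 12.39*t^2 + 4.96*t - 5.56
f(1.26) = 6.10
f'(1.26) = 20.36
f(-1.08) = 4.60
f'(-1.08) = 3.53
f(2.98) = 115.66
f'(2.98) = 119.25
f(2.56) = 72.22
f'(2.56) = 88.34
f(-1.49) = 1.04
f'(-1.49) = 14.56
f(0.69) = -0.39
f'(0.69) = 3.76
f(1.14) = 3.91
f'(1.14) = 16.20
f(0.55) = -0.71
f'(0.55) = 0.92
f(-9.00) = -2758.94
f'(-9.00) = 953.39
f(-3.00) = -71.60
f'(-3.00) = 91.07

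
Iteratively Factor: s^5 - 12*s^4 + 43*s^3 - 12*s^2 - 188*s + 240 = (s - 5)*(s^4 - 7*s^3 + 8*s^2 + 28*s - 48) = (s - 5)*(s - 4)*(s^3 - 3*s^2 - 4*s + 12) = (s - 5)*(s - 4)*(s + 2)*(s^2 - 5*s + 6) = (s - 5)*(s - 4)*(s - 2)*(s + 2)*(s - 3)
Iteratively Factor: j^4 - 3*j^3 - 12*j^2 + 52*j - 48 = (j - 3)*(j^3 - 12*j + 16) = (j - 3)*(j + 4)*(j^2 - 4*j + 4) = (j - 3)*(j - 2)*(j + 4)*(j - 2)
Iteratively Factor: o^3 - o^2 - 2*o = (o)*(o^2 - o - 2) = o*(o - 2)*(o + 1)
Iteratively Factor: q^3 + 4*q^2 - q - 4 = (q + 1)*(q^2 + 3*q - 4) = (q + 1)*(q + 4)*(q - 1)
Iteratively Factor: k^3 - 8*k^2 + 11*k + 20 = (k - 4)*(k^2 - 4*k - 5) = (k - 4)*(k + 1)*(k - 5)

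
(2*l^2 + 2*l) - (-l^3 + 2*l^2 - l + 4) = l^3 + 3*l - 4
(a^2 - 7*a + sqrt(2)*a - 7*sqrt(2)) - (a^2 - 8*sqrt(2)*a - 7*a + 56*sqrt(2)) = 9*sqrt(2)*a - 63*sqrt(2)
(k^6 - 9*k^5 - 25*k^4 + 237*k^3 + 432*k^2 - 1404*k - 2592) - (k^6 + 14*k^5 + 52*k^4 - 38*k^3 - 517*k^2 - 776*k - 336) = -23*k^5 - 77*k^4 + 275*k^3 + 949*k^2 - 628*k - 2256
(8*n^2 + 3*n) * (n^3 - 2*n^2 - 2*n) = 8*n^5 - 13*n^4 - 22*n^3 - 6*n^2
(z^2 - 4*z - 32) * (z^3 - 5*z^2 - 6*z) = z^5 - 9*z^4 - 18*z^3 + 184*z^2 + 192*z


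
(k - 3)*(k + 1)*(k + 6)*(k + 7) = k^4 + 11*k^3 + 13*k^2 - 123*k - 126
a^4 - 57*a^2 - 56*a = a*(a - 8)*(a + 1)*(a + 7)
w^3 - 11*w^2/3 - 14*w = w*(w - 6)*(w + 7/3)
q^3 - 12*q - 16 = (q - 4)*(q + 2)^2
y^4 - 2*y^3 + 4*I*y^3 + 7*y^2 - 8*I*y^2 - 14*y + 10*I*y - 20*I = (y - 2)*(y - 2*I)*(y + I)*(y + 5*I)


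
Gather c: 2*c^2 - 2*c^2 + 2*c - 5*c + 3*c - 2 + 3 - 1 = 0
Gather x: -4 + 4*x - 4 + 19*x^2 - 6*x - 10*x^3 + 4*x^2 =-10*x^3 + 23*x^2 - 2*x - 8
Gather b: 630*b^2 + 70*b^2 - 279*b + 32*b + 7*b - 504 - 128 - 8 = 700*b^2 - 240*b - 640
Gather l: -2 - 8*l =-8*l - 2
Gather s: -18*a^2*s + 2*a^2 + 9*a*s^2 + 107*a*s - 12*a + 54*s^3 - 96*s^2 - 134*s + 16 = 2*a^2 - 12*a + 54*s^3 + s^2*(9*a - 96) + s*(-18*a^2 + 107*a - 134) + 16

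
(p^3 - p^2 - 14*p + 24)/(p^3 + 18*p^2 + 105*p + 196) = (p^2 - 5*p + 6)/(p^2 + 14*p + 49)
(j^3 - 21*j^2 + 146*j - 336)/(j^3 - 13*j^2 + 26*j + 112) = (j - 6)/(j + 2)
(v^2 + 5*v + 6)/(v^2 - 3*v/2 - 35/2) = 2*(v^2 + 5*v + 6)/(2*v^2 - 3*v - 35)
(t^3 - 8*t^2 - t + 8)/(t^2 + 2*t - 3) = (t^2 - 7*t - 8)/(t + 3)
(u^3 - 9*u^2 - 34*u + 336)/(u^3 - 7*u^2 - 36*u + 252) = (u - 8)/(u - 6)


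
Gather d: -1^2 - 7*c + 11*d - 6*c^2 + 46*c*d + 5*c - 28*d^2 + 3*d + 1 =-6*c^2 - 2*c - 28*d^2 + d*(46*c + 14)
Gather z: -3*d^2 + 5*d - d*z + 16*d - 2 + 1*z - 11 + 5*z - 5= -3*d^2 + 21*d + z*(6 - d) - 18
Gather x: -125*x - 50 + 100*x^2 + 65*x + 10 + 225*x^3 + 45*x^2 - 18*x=225*x^3 + 145*x^2 - 78*x - 40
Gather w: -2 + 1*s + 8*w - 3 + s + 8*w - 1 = 2*s + 16*w - 6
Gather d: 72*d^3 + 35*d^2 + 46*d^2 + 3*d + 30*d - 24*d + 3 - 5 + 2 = 72*d^3 + 81*d^2 + 9*d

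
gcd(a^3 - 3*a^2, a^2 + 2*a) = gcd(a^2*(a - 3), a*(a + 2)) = a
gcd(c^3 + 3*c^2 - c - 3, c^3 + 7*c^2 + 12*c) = c + 3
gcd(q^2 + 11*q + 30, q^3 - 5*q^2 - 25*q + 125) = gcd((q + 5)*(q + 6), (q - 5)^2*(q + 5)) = q + 5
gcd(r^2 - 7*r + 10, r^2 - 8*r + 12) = r - 2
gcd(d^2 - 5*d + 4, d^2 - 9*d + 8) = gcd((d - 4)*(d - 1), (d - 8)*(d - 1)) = d - 1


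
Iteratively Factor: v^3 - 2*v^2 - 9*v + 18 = (v + 3)*(v^2 - 5*v + 6) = (v - 3)*(v + 3)*(v - 2)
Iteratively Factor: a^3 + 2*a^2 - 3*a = (a + 3)*(a^2 - a) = (a - 1)*(a + 3)*(a)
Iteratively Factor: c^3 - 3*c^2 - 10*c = (c - 5)*(c^2 + 2*c) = (c - 5)*(c + 2)*(c)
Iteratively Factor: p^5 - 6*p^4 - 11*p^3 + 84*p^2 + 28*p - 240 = (p + 3)*(p^4 - 9*p^3 + 16*p^2 + 36*p - 80) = (p - 5)*(p + 3)*(p^3 - 4*p^2 - 4*p + 16) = (p - 5)*(p + 2)*(p + 3)*(p^2 - 6*p + 8) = (p - 5)*(p - 4)*(p + 2)*(p + 3)*(p - 2)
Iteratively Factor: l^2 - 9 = (l + 3)*(l - 3)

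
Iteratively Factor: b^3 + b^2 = (b + 1)*(b^2) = b*(b + 1)*(b)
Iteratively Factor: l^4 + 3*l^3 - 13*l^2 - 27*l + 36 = (l - 1)*(l^3 + 4*l^2 - 9*l - 36) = (l - 1)*(l + 3)*(l^2 + l - 12) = (l - 3)*(l - 1)*(l + 3)*(l + 4)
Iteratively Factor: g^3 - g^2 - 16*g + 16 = (g - 4)*(g^2 + 3*g - 4) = (g - 4)*(g + 4)*(g - 1)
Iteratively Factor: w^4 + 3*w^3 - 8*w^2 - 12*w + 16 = (w + 4)*(w^3 - w^2 - 4*w + 4) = (w - 1)*(w + 4)*(w^2 - 4) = (w - 2)*(w - 1)*(w + 4)*(w + 2)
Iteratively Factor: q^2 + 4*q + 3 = (q + 1)*(q + 3)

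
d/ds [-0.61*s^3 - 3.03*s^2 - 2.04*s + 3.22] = -1.83*s^2 - 6.06*s - 2.04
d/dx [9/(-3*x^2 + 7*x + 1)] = 9*(6*x - 7)/(-3*x^2 + 7*x + 1)^2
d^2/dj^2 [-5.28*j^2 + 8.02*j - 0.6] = -10.5600000000000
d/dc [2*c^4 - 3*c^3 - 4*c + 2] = 8*c^3 - 9*c^2 - 4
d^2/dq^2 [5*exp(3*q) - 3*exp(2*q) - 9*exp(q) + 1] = (45*exp(2*q) - 12*exp(q) - 9)*exp(q)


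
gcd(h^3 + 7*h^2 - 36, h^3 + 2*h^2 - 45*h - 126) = h^2 + 9*h + 18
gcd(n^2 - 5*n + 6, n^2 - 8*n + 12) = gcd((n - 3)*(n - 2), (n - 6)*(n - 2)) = n - 2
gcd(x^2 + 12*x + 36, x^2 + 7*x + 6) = x + 6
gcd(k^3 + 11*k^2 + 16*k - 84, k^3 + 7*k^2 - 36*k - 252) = k^2 + 13*k + 42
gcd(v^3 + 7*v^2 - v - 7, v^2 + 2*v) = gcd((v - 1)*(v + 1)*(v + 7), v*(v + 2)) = 1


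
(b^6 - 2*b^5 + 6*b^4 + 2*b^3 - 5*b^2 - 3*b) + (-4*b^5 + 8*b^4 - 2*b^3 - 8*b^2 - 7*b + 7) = b^6 - 6*b^5 + 14*b^4 - 13*b^2 - 10*b + 7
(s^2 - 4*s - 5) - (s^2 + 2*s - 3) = -6*s - 2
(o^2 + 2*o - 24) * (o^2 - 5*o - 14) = o^4 - 3*o^3 - 48*o^2 + 92*o + 336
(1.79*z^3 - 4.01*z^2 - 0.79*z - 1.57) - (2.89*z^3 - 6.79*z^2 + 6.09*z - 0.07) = -1.1*z^3 + 2.78*z^2 - 6.88*z - 1.5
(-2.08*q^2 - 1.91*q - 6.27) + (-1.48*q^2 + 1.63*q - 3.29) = -3.56*q^2 - 0.28*q - 9.56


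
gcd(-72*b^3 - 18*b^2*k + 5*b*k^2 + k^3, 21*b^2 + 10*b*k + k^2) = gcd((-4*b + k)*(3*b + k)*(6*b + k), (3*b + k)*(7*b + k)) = 3*b + k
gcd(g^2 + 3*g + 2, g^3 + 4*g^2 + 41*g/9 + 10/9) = g + 2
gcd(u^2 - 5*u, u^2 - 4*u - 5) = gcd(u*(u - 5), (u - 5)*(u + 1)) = u - 5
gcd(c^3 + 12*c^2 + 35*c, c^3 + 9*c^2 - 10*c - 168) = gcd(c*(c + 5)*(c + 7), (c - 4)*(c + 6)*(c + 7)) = c + 7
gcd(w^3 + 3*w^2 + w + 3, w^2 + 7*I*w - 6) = w + I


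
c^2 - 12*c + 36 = (c - 6)^2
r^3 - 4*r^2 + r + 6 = (r - 3)*(r - 2)*(r + 1)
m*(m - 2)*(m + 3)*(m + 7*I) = m^4 + m^3 + 7*I*m^3 - 6*m^2 + 7*I*m^2 - 42*I*m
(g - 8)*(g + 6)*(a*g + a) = a*g^3 - a*g^2 - 50*a*g - 48*a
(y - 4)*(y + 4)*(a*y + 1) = a*y^3 - 16*a*y + y^2 - 16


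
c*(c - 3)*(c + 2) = c^3 - c^2 - 6*c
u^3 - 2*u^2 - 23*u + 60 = (u - 4)*(u - 3)*(u + 5)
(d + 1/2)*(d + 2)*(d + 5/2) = d^3 + 5*d^2 + 29*d/4 + 5/2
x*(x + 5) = x^2 + 5*x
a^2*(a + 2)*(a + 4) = a^4 + 6*a^3 + 8*a^2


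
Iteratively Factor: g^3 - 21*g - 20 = (g + 1)*(g^2 - g - 20) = (g - 5)*(g + 1)*(g + 4)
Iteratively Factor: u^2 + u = (u)*(u + 1)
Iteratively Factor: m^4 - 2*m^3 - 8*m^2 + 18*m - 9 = (m - 3)*(m^3 + m^2 - 5*m + 3) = (m - 3)*(m - 1)*(m^2 + 2*m - 3) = (m - 3)*(m - 1)^2*(m + 3)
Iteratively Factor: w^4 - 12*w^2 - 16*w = (w + 2)*(w^3 - 2*w^2 - 8*w) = (w - 4)*(w + 2)*(w^2 + 2*w) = (w - 4)*(w + 2)^2*(w)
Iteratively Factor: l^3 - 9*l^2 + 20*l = (l - 4)*(l^2 - 5*l) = (l - 5)*(l - 4)*(l)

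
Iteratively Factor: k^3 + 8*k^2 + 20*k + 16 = (k + 2)*(k^2 + 6*k + 8) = (k + 2)*(k + 4)*(k + 2)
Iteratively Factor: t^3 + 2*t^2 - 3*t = (t - 1)*(t^2 + 3*t) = t*(t - 1)*(t + 3)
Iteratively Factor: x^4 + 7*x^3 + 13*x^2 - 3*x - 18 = (x + 3)*(x^3 + 4*x^2 + x - 6) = (x + 2)*(x + 3)*(x^2 + 2*x - 3) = (x + 2)*(x + 3)^2*(x - 1)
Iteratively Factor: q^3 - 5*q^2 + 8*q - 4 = (q - 2)*(q^2 - 3*q + 2) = (q - 2)*(q - 1)*(q - 2)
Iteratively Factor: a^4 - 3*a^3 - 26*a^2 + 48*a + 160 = (a + 2)*(a^3 - 5*a^2 - 16*a + 80) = (a - 5)*(a + 2)*(a^2 - 16) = (a - 5)*(a + 2)*(a + 4)*(a - 4)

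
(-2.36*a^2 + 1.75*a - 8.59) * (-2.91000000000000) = 6.8676*a^2 - 5.0925*a + 24.9969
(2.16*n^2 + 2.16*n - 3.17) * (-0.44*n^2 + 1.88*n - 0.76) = -0.9504*n^4 + 3.1104*n^3 + 3.814*n^2 - 7.6012*n + 2.4092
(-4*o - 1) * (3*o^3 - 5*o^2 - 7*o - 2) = -12*o^4 + 17*o^3 + 33*o^2 + 15*o + 2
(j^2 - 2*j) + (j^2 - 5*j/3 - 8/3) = 2*j^2 - 11*j/3 - 8/3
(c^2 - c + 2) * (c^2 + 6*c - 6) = c^4 + 5*c^3 - 10*c^2 + 18*c - 12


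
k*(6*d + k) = 6*d*k + k^2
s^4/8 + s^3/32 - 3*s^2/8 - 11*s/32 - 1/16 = (s/4 + 1/4)*(s/2 + 1/2)*(s - 2)*(s + 1/4)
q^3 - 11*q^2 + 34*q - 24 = (q - 6)*(q - 4)*(q - 1)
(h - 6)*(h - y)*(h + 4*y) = h^3 + 3*h^2*y - 6*h^2 - 4*h*y^2 - 18*h*y + 24*y^2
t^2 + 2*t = t*(t + 2)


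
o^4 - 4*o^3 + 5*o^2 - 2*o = o*(o - 2)*(o - 1)^2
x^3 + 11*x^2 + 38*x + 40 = (x + 2)*(x + 4)*(x + 5)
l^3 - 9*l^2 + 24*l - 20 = (l - 5)*(l - 2)^2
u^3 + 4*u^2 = u^2*(u + 4)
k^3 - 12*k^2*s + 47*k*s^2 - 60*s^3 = (k - 5*s)*(k - 4*s)*(k - 3*s)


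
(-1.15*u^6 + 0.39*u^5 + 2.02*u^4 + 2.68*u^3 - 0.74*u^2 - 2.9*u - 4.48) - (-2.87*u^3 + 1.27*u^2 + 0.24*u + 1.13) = -1.15*u^6 + 0.39*u^5 + 2.02*u^4 + 5.55*u^3 - 2.01*u^2 - 3.14*u - 5.61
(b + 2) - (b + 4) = -2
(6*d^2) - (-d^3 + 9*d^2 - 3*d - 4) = d^3 - 3*d^2 + 3*d + 4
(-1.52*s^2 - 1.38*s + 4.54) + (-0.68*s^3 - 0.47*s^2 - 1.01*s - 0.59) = -0.68*s^3 - 1.99*s^2 - 2.39*s + 3.95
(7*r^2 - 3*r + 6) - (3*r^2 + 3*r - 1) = 4*r^2 - 6*r + 7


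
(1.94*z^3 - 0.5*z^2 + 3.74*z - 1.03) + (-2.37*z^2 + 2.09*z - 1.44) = 1.94*z^3 - 2.87*z^2 + 5.83*z - 2.47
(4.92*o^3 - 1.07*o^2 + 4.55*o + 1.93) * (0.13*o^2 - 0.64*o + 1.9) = 0.6396*o^5 - 3.2879*o^4 + 10.6243*o^3 - 4.6941*o^2 + 7.4098*o + 3.667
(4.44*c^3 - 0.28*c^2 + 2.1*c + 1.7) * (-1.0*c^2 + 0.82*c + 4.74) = -4.44*c^5 + 3.9208*c^4 + 18.716*c^3 - 1.3052*c^2 + 11.348*c + 8.058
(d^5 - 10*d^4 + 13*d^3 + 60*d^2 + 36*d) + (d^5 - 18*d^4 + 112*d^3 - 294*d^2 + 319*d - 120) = 2*d^5 - 28*d^4 + 125*d^3 - 234*d^2 + 355*d - 120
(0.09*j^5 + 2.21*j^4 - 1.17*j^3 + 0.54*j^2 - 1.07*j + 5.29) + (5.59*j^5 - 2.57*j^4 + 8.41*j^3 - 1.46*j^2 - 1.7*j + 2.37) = 5.68*j^5 - 0.36*j^4 + 7.24*j^3 - 0.92*j^2 - 2.77*j + 7.66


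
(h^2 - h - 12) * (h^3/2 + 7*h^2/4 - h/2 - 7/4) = h^5/2 + 5*h^4/4 - 33*h^3/4 - 89*h^2/4 + 31*h/4 + 21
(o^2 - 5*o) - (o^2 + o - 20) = 20 - 6*o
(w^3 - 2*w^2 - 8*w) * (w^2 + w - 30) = w^5 - w^4 - 40*w^3 + 52*w^2 + 240*w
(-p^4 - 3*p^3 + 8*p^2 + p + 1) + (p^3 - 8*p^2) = -p^4 - 2*p^3 + p + 1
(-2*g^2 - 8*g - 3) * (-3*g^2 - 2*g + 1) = 6*g^4 + 28*g^3 + 23*g^2 - 2*g - 3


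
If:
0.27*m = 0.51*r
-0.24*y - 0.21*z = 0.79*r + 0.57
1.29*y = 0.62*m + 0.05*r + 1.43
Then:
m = -0.389965705576019*z - 1.55252127524451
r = -0.206452432363775*z - 0.821923028070621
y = 0.330496634065794 - 0.195427410135908*z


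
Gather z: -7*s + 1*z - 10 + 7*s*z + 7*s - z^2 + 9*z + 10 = -z^2 + z*(7*s + 10)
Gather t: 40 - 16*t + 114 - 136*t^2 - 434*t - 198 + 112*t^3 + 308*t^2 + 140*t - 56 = 112*t^3 + 172*t^2 - 310*t - 100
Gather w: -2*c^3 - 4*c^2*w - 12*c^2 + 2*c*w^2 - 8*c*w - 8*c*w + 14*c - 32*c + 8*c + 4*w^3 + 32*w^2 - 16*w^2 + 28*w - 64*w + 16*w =-2*c^3 - 12*c^2 - 10*c + 4*w^3 + w^2*(2*c + 16) + w*(-4*c^2 - 16*c - 20)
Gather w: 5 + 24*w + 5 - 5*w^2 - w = -5*w^2 + 23*w + 10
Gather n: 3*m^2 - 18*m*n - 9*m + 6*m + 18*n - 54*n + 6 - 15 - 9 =3*m^2 - 3*m + n*(-18*m - 36) - 18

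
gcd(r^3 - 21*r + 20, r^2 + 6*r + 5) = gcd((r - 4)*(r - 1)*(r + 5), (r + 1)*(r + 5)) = r + 5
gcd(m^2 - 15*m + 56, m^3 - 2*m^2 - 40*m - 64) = m - 8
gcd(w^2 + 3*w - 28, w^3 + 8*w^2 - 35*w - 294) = w + 7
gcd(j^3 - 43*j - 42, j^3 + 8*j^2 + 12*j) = j + 6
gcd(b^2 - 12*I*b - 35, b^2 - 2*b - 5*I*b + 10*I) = b - 5*I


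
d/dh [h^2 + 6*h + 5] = 2*h + 6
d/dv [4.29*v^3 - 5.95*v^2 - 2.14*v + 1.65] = 12.87*v^2 - 11.9*v - 2.14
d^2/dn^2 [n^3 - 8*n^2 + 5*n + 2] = 6*n - 16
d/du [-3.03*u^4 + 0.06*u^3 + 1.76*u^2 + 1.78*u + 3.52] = -12.12*u^3 + 0.18*u^2 + 3.52*u + 1.78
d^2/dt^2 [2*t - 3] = 0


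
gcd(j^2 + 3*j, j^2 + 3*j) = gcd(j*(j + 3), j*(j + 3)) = j^2 + 3*j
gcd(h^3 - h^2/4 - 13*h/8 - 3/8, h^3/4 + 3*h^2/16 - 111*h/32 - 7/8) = h + 1/4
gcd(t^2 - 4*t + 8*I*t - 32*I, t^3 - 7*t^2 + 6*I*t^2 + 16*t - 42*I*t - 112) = t + 8*I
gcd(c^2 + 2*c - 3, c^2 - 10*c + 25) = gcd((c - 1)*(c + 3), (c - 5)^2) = 1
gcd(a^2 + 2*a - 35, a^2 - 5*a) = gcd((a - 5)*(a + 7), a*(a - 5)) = a - 5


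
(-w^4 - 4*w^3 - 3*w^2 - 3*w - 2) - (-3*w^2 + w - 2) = -w^4 - 4*w^3 - 4*w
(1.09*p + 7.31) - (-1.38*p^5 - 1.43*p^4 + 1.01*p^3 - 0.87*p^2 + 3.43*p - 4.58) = 1.38*p^5 + 1.43*p^4 - 1.01*p^3 + 0.87*p^2 - 2.34*p + 11.89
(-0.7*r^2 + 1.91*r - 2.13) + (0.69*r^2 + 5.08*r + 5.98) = -0.01*r^2 + 6.99*r + 3.85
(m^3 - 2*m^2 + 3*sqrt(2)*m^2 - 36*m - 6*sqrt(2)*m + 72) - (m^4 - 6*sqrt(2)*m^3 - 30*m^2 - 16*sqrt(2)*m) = -m^4 + m^3 + 6*sqrt(2)*m^3 + 3*sqrt(2)*m^2 + 28*m^2 - 36*m + 10*sqrt(2)*m + 72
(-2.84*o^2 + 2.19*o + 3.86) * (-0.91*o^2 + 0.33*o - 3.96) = 2.5844*o^4 - 2.9301*o^3 + 8.4565*o^2 - 7.3986*o - 15.2856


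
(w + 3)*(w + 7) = w^2 + 10*w + 21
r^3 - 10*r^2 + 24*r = r*(r - 6)*(r - 4)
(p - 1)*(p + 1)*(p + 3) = p^3 + 3*p^2 - p - 3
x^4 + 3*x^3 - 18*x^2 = x^2*(x - 3)*(x + 6)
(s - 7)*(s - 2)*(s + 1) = s^3 - 8*s^2 + 5*s + 14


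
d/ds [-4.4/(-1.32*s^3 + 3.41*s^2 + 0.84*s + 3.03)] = (-17.424*s^2 + 30.008*s + 3.696)/(-1.32*s^3 + 3.41*s^2 + 0.84*s + 3.03)^2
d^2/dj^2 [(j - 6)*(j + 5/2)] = 2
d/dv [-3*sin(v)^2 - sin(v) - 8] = -(6*sin(v) + 1)*cos(v)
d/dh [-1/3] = 0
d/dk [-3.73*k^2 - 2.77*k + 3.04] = -7.46*k - 2.77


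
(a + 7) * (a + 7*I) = a^2 + 7*a + 7*I*a + 49*I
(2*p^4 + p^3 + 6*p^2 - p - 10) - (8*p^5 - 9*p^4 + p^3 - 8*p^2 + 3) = -8*p^5 + 11*p^4 + 14*p^2 - p - 13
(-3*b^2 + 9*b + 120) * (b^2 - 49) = -3*b^4 + 9*b^3 + 267*b^2 - 441*b - 5880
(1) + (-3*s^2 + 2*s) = -3*s^2 + 2*s + 1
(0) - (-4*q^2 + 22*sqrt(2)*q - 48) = 4*q^2 - 22*sqrt(2)*q + 48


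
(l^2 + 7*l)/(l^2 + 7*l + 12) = l*(l + 7)/(l^2 + 7*l + 12)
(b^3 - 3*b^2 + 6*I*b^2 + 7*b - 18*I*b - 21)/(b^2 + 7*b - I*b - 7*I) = (b^2 + b*(-3 + 7*I) - 21*I)/(b + 7)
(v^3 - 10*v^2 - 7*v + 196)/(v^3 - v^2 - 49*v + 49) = (v^2 - 3*v - 28)/(v^2 + 6*v - 7)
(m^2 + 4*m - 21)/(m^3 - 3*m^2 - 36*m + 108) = (m + 7)/(m^2 - 36)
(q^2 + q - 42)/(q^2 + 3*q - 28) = (q - 6)/(q - 4)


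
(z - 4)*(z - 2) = z^2 - 6*z + 8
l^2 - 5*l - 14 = (l - 7)*(l + 2)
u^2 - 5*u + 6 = (u - 3)*(u - 2)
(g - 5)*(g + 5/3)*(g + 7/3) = g^3 - g^2 - 145*g/9 - 175/9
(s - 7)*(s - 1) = s^2 - 8*s + 7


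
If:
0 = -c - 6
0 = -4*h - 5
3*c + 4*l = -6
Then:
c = -6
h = -5/4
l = 3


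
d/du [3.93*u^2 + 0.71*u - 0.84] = 7.86*u + 0.71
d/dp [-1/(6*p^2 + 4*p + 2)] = (3*p + 1)/(3*p^2 + 2*p + 1)^2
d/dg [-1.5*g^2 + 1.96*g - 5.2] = 1.96 - 3.0*g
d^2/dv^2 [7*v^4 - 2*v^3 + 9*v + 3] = 12*v*(7*v - 1)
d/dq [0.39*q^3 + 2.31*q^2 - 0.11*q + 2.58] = 1.17*q^2 + 4.62*q - 0.11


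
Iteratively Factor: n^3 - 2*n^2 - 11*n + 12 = (n - 4)*(n^2 + 2*n - 3) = (n - 4)*(n - 1)*(n + 3)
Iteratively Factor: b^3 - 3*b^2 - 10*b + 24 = (b - 2)*(b^2 - b - 12) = (b - 4)*(b - 2)*(b + 3)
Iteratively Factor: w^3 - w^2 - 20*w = (w + 4)*(w^2 - 5*w) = (w - 5)*(w + 4)*(w)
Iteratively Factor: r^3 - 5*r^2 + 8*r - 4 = (r - 2)*(r^2 - 3*r + 2) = (r - 2)*(r - 1)*(r - 2)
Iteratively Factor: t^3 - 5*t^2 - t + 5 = (t - 1)*(t^2 - 4*t - 5) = (t - 1)*(t + 1)*(t - 5)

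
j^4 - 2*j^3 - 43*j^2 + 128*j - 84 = (j - 6)*(j - 2)*(j - 1)*(j + 7)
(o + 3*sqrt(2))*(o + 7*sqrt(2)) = o^2 + 10*sqrt(2)*o + 42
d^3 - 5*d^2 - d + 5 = (d - 5)*(d - 1)*(d + 1)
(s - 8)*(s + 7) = s^2 - s - 56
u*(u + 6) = u^2 + 6*u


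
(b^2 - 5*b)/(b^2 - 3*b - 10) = b/(b + 2)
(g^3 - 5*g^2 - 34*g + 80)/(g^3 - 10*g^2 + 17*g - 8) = (g^2 + 3*g - 10)/(g^2 - 2*g + 1)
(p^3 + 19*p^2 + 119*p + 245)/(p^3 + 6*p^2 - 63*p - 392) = (p + 5)/(p - 8)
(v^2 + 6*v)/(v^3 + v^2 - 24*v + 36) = v/(v^2 - 5*v + 6)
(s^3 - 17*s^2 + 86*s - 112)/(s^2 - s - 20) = (-s^3 + 17*s^2 - 86*s + 112)/(-s^2 + s + 20)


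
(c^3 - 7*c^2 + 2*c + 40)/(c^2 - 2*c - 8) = c - 5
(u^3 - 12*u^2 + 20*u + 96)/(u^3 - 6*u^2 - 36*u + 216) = (u^2 - 6*u - 16)/(u^2 - 36)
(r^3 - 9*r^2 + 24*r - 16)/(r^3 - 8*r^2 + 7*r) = (r^2 - 8*r + 16)/(r*(r - 7))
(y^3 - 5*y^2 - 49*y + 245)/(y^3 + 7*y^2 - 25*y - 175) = (y - 7)/(y + 5)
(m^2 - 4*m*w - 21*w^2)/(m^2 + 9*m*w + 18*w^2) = (m - 7*w)/(m + 6*w)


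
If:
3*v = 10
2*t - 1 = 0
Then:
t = 1/2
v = 10/3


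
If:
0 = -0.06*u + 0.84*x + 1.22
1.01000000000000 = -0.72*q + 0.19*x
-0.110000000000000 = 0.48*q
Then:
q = -0.23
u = 82.60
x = 4.45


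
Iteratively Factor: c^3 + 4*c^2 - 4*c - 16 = (c + 2)*(c^2 + 2*c - 8) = (c + 2)*(c + 4)*(c - 2)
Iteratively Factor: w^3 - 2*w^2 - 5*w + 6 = (w + 2)*(w^2 - 4*w + 3) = (w - 1)*(w + 2)*(w - 3)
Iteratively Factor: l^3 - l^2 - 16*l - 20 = (l + 2)*(l^2 - 3*l - 10) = (l + 2)^2*(l - 5)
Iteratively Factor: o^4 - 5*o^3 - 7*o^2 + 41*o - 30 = (o - 2)*(o^3 - 3*o^2 - 13*o + 15) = (o - 2)*(o + 3)*(o^2 - 6*o + 5) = (o - 5)*(o - 2)*(o + 3)*(o - 1)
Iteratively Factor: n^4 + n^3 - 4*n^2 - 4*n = (n)*(n^3 + n^2 - 4*n - 4) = n*(n + 1)*(n^2 - 4) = n*(n - 2)*(n + 1)*(n + 2)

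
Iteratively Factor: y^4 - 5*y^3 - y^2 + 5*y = (y - 5)*(y^3 - y) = (y - 5)*(y - 1)*(y^2 + y) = (y - 5)*(y - 1)*(y + 1)*(y)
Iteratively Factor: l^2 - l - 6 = (l + 2)*(l - 3)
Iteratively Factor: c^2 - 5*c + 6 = (c - 2)*(c - 3)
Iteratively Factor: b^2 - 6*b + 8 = (b - 4)*(b - 2)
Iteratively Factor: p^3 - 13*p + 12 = (p - 1)*(p^2 + p - 12) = (p - 1)*(p + 4)*(p - 3)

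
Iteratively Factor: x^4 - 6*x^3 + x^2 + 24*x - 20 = (x - 2)*(x^3 - 4*x^2 - 7*x + 10) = (x - 2)*(x - 1)*(x^2 - 3*x - 10) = (x - 5)*(x - 2)*(x - 1)*(x + 2)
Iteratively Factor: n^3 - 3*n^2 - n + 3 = (n - 1)*(n^2 - 2*n - 3) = (n - 1)*(n + 1)*(n - 3)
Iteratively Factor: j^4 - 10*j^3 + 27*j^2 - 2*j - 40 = (j - 2)*(j^3 - 8*j^2 + 11*j + 20) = (j - 2)*(j + 1)*(j^2 - 9*j + 20) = (j - 5)*(j - 2)*(j + 1)*(j - 4)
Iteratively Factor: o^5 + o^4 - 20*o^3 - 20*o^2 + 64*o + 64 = (o - 2)*(o^4 + 3*o^3 - 14*o^2 - 48*o - 32) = (o - 4)*(o - 2)*(o^3 + 7*o^2 + 14*o + 8) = (o - 4)*(o - 2)*(o + 2)*(o^2 + 5*o + 4) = (o - 4)*(o - 2)*(o + 2)*(o + 4)*(o + 1)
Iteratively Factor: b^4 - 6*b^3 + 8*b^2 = (b - 2)*(b^3 - 4*b^2) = b*(b - 2)*(b^2 - 4*b) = b*(b - 4)*(b - 2)*(b)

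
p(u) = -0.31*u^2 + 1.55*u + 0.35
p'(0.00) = 1.55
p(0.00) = 0.35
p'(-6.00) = 5.27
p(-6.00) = -20.11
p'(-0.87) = 2.09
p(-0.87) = -1.23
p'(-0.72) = 2.00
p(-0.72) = -0.93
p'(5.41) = -1.80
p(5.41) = -0.34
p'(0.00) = 1.55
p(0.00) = 0.35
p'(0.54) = 1.22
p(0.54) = 1.10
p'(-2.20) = 2.91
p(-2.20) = -4.56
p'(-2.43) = 3.06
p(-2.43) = -5.25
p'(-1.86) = 2.70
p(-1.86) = -3.61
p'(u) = 1.55 - 0.62*u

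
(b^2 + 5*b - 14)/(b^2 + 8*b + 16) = (b^2 + 5*b - 14)/(b^2 + 8*b + 16)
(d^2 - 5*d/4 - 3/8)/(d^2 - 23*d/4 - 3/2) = (d - 3/2)/(d - 6)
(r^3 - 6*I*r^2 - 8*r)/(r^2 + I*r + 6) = r*(r - 4*I)/(r + 3*I)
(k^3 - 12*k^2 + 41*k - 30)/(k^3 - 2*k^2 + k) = (k^2 - 11*k + 30)/(k*(k - 1))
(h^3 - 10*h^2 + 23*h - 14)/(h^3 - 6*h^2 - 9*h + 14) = (h - 2)/(h + 2)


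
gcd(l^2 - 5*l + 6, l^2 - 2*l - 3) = l - 3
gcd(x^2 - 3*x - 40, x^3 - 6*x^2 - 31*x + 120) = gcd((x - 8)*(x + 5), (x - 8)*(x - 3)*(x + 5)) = x^2 - 3*x - 40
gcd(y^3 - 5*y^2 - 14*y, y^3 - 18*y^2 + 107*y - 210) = y - 7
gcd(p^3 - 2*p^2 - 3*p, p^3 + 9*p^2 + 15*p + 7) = p + 1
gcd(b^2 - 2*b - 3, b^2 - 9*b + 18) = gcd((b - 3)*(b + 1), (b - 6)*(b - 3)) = b - 3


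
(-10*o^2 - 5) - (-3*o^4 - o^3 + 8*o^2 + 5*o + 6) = 3*o^4 + o^3 - 18*o^2 - 5*o - 11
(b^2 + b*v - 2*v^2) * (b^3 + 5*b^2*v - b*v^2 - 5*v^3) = b^5 + 6*b^4*v + 2*b^3*v^2 - 16*b^2*v^3 - 3*b*v^4 + 10*v^5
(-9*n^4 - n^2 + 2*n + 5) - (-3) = -9*n^4 - n^2 + 2*n + 8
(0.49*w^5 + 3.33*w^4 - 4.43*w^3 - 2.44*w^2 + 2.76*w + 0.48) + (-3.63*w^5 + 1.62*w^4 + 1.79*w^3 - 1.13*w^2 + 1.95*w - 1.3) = -3.14*w^5 + 4.95*w^4 - 2.64*w^3 - 3.57*w^2 + 4.71*w - 0.82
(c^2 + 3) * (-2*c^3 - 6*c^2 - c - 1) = -2*c^5 - 6*c^4 - 7*c^3 - 19*c^2 - 3*c - 3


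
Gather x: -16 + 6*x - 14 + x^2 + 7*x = x^2 + 13*x - 30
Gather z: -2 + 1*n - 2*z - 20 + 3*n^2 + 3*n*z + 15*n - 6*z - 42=3*n^2 + 16*n + z*(3*n - 8) - 64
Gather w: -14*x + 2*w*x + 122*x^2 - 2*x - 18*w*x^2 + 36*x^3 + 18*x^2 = w*(-18*x^2 + 2*x) + 36*x^3 + 140*x^2 - 16*x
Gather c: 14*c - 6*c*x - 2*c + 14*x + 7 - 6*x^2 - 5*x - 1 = c*(12 - 6*x) - 6*x^2 + 9*x + 6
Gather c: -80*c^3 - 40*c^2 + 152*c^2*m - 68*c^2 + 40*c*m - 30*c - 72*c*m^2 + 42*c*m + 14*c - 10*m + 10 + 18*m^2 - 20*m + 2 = -80*c^3 + c^2*(152*m - 108) + c*(-72*m^2 + 82*m - 16) + 18*m^2 - 30*m + 12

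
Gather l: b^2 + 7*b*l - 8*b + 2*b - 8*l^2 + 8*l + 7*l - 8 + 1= b^2 - 6*b - 8*l^2 + l*(7*b + 15) - 7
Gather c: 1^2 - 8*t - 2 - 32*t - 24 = -40*t - 25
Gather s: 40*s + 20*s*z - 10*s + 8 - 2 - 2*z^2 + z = s*(20*z + 30) - 2*z^2 + z + 6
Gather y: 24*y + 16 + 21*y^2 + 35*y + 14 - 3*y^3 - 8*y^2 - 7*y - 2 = -3*y^3 + 13*y^2 + 52*y + 28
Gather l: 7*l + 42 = 7*l + 42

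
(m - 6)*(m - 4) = m^2 - 10*m + 24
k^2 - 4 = (k - 2)*(k + 2)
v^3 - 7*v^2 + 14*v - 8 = (v - 4)*(v - 2)*(v - 1)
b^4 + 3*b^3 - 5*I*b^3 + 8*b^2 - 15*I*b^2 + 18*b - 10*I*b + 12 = (b + 1)*(b + 2)*(b - 6*I)*(b + I)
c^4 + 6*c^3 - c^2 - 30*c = c*(c - 2)*(c + 3)*(c + 5)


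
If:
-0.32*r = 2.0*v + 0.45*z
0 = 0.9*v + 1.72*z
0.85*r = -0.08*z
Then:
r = 0.00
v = 0.00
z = 0.00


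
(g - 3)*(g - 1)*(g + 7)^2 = g^4 + 10*g^3 - 4*g^2 - 154*g + 147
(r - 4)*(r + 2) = r^2 - 2*r - 8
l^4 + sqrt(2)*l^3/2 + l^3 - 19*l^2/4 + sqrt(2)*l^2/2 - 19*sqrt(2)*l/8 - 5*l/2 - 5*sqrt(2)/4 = (l - 2)*(l + 1/2)*(l + 5/2)*(l + sqrt(2)/2)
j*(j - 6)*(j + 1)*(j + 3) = j^4 - 2*j^3 - 21*j^2 - 18*j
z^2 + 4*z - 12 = (z - 2)*(z + 6)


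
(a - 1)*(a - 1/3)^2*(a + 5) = a^4 + 10*a^3/3 - 68*a^2/9 + 34*a/9 - 5/9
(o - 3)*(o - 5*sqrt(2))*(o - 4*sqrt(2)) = o^3 - 9*sqrt(2)*o^2 - 3*o^2 + 27*sqrt(2)*o + 40*o - 120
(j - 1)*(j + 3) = j^2 + 2*j - 3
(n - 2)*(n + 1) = n^2 - n - 2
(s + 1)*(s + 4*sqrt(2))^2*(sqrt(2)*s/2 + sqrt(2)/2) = sqrt(2)*s^4/2 + sqrt(2)*s^3 + 8*s^3 + 16*s^2 + 33*sqrt(2)*s^2/2 + 8*s + 32*sqrt(2)*s + 16*sqrt(2)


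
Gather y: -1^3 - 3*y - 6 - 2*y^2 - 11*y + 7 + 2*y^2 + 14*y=0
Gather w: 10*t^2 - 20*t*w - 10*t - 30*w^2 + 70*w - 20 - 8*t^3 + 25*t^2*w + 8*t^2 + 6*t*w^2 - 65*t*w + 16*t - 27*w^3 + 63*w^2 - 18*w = -8*t^3 + 18*t^2 + 6*t - 27*w^3 + w^2*(6*t + 33) + w*(25*t^2 - 85*t + 52) - 20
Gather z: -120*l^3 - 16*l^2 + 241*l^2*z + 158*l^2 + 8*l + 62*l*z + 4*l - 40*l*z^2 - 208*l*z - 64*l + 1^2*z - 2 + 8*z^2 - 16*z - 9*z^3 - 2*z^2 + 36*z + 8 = -120*l^3 + 142*l^2 - 52*l - 9*z^3 + z^2*(6 - 40*l) + z*(241*l^2 - 146*l + 21) + 6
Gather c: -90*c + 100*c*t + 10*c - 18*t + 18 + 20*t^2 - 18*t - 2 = c*(100*t - 80) + 20*t^2 - 36*t + 16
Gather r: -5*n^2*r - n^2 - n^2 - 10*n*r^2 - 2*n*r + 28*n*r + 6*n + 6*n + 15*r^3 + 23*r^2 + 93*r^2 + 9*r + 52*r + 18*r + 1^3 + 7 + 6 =-2*n^2 + 12*n + 15*r^3 + r^2*(116 - 10*n) + r*(-5*n^2 + 26*n + 79) + 14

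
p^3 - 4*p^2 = p^2*(p - 4)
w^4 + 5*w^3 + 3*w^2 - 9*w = w*(w - 1)*(w + 3)^2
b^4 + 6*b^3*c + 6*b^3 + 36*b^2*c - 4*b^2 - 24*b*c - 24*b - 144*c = (b - 2)*(b + 2)*(b + 6)*(b + 6*c)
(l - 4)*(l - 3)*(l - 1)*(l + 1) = l^4 - 7*l^3 + 11*l^2 + 7*l - 12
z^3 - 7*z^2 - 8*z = z*(z - 8)*(z + 1)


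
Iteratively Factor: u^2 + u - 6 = (u - 2)*(u + 3)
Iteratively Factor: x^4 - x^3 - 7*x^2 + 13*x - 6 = (x + 3)*(x^3 - 4*x^2 + 5*x - 2) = (x - 1)*(x + 3)*(x^2 - 3*x + 2) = (x - 1)^2*(x + 3)*(x - 2)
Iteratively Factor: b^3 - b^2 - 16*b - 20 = (b - 5)*(b^2 + 4*b + 4) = (b - 5)*(b + 2)*(b + 2)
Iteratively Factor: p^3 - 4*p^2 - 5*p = (p + 1)*(p^2 - 5*p) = (p - 5)*(p + 1)*(p)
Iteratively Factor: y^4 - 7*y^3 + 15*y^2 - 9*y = (y - 3)*(y^3 - 4*y^2 + 3*y) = (y - 3)^2*(y^2 - y) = y*(y - 3)^2*(y - 1)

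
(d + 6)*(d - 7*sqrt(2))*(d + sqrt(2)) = d^3 - 6*sqrt(2)*d^2 + 6*d^2 - 36*sqrt(2)*d - 14*d - 84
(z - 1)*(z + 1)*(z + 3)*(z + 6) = z^4 + 9*z^3 + 17*z^2 - 9*z - 18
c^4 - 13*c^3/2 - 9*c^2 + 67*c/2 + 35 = (c - 7)*(c - 5/2)*(c + 1)*(c + 2)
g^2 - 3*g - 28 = (g - 7)*(g + 4)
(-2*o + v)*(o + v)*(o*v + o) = -2*o^3*v - 2*o^3 - o^2*v^2 - o^2*v + o*v^3 + o*v^2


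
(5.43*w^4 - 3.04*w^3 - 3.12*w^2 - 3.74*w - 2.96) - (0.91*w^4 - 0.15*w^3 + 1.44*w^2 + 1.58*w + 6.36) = 4.52*w^4 - 2.89*w^3 - 4.56*w^2 - 5.32*w - 9.32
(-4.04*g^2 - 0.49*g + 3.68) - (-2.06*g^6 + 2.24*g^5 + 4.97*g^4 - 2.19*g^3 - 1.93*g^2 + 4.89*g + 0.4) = 2.06*g^6 - 2.24*g^5 - 4.97*g^4 + 2.19*g^3 - 2.11*g^2 - 5.38*g + 3.28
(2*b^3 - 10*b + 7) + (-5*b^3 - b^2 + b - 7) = -3*b^3 - b^2 - 9*b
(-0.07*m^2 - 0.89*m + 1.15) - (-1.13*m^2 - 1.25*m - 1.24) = 1.06*m^2 + 0.36*m + 2.39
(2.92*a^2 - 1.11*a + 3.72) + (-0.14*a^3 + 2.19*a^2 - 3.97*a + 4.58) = -0.14*a^3 + 5.11*a^2 - 5.08*a + 8.3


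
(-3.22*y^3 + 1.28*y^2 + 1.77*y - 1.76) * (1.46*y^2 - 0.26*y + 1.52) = -4.7012*y^5 + 2.706*y^4 - 2.643*y^3 - 1.0842*y^2 + 3.148*y - 2.6752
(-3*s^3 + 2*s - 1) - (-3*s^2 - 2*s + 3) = -3*s^3 + 3*s^2 + 4*s - 4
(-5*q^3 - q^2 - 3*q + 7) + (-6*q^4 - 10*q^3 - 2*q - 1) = -6*q^4 - 15*q^3 - q^2 - 5*q + 6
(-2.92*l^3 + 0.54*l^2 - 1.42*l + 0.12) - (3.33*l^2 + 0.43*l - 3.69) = -2.92*l^3 - 2.79*l^2 - 1.85*l + 3.81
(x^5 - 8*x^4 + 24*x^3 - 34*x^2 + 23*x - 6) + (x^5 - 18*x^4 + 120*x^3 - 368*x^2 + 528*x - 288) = 2*x^5 - 26*x^4 + 144*x^3 - 402*x^2 + 551*x - 294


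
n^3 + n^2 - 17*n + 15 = (n - 3)*(n - 1)*(n + 5)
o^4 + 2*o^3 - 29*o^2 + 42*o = o*(o - 3)*(o - 2)*(o + 7)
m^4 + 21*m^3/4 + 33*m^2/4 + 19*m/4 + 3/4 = (m + 1/4)*(m + 1)^2*(m + 3)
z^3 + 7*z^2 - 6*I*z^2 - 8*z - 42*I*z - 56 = (z + 7)*(z - 4*I)*(z - 2*I)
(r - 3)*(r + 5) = r^2 + 2*r - 15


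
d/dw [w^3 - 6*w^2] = 3*w*(w - 4)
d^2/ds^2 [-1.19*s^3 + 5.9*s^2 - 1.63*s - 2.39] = 11.8 - 7.14*s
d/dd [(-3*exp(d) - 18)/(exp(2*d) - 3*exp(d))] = 3*(exp(2*d) + 12*exp(d) - 18)*exp(-d)/(exp(2*d) - 6*exp(d) + 9)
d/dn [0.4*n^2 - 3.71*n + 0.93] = 0.8*n - 3.71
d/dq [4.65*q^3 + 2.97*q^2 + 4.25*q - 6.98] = 13.95*q^2 + 5.94*q + 4.25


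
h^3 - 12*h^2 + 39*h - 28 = (h - 7)*(h - 4)*(h - 1)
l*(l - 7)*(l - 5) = l^3 - 12*l^2 + 35*l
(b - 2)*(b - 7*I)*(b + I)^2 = b^4 - 2*b^3 - 5*I*b^3 + 13*b^2 + 10*I*b^2 - 26*b + 7*I*b - 14*I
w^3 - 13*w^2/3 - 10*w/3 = w*(w - 5)*(w + 2/3)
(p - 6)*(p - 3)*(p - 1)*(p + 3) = p^4 - 7*p^3 - 3*p^2 + 63*p - 54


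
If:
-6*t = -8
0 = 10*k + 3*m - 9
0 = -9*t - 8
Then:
No Solution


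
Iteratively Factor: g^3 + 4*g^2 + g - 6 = (g + 2)*(g^2 + 2*g - 3) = (g - 1)*(g + 2)*(g + 3)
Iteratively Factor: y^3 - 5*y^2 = (y - 5)*(y^2) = y*(y - 5)*(y)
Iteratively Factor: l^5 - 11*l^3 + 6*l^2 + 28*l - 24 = (l - 1)*(l^4 + l^3 - 10*l^2 - 4*l + 24) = (l - 1)*(l + 2)*(l^3 - l^2 - 8*l + 12) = (l - 1)*(l + 2)*(l + 3)*(l^2 - 4*l + 4) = (l - 2)*(l - 1)*(l + 2)*(l + 3)*(l - 2)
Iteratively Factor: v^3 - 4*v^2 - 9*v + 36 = (v - 3)*(v^2 - v - 12) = (v - 3)*(v + 3)*(v - 4)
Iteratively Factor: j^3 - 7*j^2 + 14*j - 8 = (j - 4)*(j^2 - 3*j + 2) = (j - 4)*(j - 1)*(j - 2)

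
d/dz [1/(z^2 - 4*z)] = 2*(2 - z)/(z^2*(z - 4)^2)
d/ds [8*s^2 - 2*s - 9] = 16*s - 2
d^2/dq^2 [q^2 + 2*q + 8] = 2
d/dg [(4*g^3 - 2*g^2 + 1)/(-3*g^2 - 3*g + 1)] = (-12*g^4 - 24*g^3 + 18*g^2 + 2*g + 3)/(9*g^4 + 18*g^3 + 3*g^2 - 6*g + 1)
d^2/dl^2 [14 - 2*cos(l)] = 2*cos(l)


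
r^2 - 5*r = r*(r - 5)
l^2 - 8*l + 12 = (l - 6)*(l - 2)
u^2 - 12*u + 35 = (u - 7)*(u - 5)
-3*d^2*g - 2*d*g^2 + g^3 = g*(-3*d + g)*(d + g)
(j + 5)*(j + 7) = j^2 + 12*j + 35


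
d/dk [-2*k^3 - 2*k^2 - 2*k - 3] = -6*k^2 - 4*k - 2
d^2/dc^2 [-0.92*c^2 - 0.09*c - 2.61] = -1.84000000000000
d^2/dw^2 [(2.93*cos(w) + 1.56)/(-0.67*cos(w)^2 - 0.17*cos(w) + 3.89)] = (0.0739049503256551*(1 - cos(w)^2)^2 + 0.0393957715763688*cos(w)^5 + 1.30955871411487*cos(w)^3 + 0.568471156147884*cos(w)^2 - 0.0454132192392511*cos(w) - 0.436241023549576)/(0.208074534161491*cos(w)^2 + 0.0527950310559006*cos(w) - 1.20807453416149)^3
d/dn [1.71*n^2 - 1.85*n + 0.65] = 3.42*n - 1.85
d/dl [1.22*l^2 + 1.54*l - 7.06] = 2.44*l + 1.54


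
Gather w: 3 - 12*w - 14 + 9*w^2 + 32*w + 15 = 9*w^2 + 20*w + 4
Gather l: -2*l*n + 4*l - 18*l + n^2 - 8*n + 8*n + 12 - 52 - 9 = l*(-2*n - 14) + n^2 - 49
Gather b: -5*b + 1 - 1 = -5*b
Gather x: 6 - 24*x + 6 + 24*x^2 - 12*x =24*x^2 - 36*x + 12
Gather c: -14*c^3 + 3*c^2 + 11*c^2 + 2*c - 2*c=-14*c^3 + 14*c^2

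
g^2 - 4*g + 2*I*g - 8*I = (g - 4)*(g + 2*I)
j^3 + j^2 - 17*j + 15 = (j - 3)*(j - 1)*(j + 5)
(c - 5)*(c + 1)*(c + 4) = c^3 - 21*c - 20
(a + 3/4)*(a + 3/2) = a^2 + 9*a/4 + 9/8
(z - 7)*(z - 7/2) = z^2 - 21*z/2 + 49/2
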